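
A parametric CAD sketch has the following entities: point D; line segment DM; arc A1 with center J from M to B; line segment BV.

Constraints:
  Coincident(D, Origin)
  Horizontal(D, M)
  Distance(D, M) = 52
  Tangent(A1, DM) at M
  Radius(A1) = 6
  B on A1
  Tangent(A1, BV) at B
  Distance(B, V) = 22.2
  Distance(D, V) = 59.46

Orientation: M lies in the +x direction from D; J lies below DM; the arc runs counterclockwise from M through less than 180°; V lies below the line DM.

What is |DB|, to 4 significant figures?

46.81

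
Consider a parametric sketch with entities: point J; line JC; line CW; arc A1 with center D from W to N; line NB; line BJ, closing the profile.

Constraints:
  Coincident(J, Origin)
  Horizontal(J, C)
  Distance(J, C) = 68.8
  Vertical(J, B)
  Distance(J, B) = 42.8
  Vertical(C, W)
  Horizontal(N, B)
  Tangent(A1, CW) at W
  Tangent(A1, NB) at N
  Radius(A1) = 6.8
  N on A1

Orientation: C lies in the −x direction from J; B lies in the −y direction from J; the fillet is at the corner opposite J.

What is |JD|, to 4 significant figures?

71.69

JB is vertical with |JB| = 42.8 and B on the −y side, so B = (0.000, -42.80). The virtual corner opposite J is at (-68.80, -42.80). Since A1 is tangent to CW there, DW ⟂ CW and tangency of A1 to NB means the radius DN is perpendicular to NB, with radius 6.8, so the center D sits 6.8 in from both sides at D = (-62.00, -36.00). Then |JD| = |D − J| = 71.69.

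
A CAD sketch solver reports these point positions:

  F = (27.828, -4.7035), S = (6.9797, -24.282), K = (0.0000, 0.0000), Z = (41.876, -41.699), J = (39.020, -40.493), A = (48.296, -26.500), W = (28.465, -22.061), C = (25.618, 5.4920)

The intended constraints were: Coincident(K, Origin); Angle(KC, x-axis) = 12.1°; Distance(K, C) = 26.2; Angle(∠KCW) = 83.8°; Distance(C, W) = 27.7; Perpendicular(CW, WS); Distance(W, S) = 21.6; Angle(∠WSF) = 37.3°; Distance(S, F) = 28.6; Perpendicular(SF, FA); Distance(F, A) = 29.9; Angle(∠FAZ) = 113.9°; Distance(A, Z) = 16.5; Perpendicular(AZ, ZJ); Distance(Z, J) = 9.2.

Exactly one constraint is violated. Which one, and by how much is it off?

Distance(Z, J) = 9.2 — off by 6.10.

K = (0.00, 0.00) ✓; KC at 12.10° ✓; |KC| = 26.20 ✓; ∠KCW = 83.80° ✓; |CW| = 27.70 ✓; ∠(CW, WS) = 90.00° ✓; |WS| = 21.60 ✓; ∠WSF = 37.30° ✓; |SF| = 28.60 ✓; ∠(SF, FA) = 90.00° ✓; |FA| = 29.90 ✓; ∠FAZ = 113.9° ✓; |AZ| = 16.50 ✓; ∠(AZ, ZJ) = 89.99° ✓; |ZJ| = 3.100 ✗.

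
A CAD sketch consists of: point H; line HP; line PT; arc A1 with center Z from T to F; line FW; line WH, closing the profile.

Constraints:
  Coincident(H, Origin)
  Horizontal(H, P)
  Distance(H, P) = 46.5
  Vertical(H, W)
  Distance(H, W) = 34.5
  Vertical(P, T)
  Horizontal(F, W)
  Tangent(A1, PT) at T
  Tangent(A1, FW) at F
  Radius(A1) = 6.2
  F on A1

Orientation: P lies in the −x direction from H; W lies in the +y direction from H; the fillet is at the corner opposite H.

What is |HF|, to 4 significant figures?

53.05

H is at the origin; HP is horizontal with |HP| = 46.5 and P on the −x side, so P = (-46.50, 0.000). H and W share the same x with |HW| = 34.5 and W on the +y side, so W = (0.000, 34.50). The virtual corner opposite H is at (-46.50, 34.50). Tangency of A1 to PT means the radius ZT is perpendicular to PT and tangency of A1 to FW means the radius ZF is perpendicular to FW, with radius 6.2, so the center Z sits 6.2 in from both sides at Z = (-40.30, 28.30). That places the tangent points at T = (-46.50, 28.30) on PT and F = (-40.30, 34.50) on FW. Then |HF| = |F − H| = 53.05.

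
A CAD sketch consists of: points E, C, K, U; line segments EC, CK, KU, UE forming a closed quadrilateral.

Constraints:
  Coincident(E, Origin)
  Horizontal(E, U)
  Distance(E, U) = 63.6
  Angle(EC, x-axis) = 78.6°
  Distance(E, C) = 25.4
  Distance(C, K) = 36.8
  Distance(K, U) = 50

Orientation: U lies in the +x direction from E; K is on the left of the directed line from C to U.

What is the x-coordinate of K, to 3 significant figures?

37.3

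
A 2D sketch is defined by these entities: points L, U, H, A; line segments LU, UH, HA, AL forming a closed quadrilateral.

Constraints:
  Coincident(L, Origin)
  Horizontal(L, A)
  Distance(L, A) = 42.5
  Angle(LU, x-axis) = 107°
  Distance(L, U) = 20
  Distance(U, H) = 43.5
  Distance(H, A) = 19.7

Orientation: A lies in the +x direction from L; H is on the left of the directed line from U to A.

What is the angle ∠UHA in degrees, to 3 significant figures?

104°

L is at the origin; LA is horizontal with |LA| = 42.5 and A in +x, so A = (42.5, 0). LU runs at 107.0° with |LU| = 20.0, so U = (-5.85, 19.1). H is determined by |UH| = 43.5 and |HA| = 19.7 together: it lies at the intersection of circle(U, 43.5) and circle(A, 19.7). With |UA| = 52.0, the foot of the radical line on UA is 40.5 from U and the perpendicular offset is √(43.5² − 40.5²) = 16.0. Taking the left-of-UA solution: H = (37.7, 19.1).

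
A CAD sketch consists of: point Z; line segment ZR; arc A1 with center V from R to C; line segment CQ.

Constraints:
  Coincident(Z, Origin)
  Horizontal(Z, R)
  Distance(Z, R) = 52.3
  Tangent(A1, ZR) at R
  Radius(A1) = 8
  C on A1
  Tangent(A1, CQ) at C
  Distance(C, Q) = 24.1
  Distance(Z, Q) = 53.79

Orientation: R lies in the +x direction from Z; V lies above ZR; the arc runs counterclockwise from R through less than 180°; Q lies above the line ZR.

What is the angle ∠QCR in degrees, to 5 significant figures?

115.56°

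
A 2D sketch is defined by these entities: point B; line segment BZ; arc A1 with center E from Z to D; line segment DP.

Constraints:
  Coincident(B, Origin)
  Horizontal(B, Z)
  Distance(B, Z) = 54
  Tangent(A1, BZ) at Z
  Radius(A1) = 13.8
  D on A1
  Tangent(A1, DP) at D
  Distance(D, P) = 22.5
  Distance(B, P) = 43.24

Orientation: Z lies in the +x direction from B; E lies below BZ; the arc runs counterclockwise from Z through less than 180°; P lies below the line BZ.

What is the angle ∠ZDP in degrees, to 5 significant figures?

146.95°

Checks: |BZ| = 54.00 ✓; |ED| = 13.80 ✓; ∠(ED, DP) = 90.00° ✓; |DP| = 22.50 ✓; |BP| = 43.24 ✓.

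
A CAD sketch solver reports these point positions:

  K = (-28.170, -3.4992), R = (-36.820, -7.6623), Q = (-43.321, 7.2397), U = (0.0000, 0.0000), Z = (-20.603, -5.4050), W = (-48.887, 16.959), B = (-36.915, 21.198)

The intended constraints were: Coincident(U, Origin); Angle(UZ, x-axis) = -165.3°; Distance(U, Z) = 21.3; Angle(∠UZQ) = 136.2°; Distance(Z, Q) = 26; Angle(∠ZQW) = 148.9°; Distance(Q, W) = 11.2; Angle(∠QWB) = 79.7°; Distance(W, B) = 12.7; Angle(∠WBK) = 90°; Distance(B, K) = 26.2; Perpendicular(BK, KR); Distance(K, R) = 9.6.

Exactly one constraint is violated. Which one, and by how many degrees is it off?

Perpendicular(BK, KR) — off by 6.20°.

U = (0.00, 0.00) ✓; UZ at -165.3° ✓; |UZ| = 21.30 ✓; ∠UZQ = 136.2° ✓; |ZQ| = 26.00 ✓; ∠ZQW = 148.9° ✓; |QW| = 11.20 ✓; ∠QWB = 79.70° ✓; |WB| = 12.70 ✓; ∠WBK = 90.00° ✓; |BK| = 26.20 ✓; ∠(BK, KR) = 83.80° ✗; |KR| = 9.600 ✓.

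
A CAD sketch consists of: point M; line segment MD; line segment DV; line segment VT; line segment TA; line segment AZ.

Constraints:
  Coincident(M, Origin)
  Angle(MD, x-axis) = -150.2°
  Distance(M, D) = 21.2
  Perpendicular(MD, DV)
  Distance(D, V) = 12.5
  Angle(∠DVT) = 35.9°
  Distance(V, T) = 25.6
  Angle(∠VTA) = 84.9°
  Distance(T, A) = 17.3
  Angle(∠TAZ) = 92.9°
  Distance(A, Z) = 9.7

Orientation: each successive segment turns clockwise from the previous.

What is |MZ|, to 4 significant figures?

27.93

M is at the origin; MD runs at -150.2° with length 21.2, so D = (-18.40, -10.54). The perpendicularity gives DV at right angles to MD, so DV runs at 119.8°; with |DV| = 12.5, V = (-24.61, 0.3112). ∠DVT = 35.9° gives VT at -24.30° from the x-axis; with |VT| = 25.6, T = (-1.277, -10.22). ∠VTA = 84.9° gives TA at -119.4° from the x-axis; with |TA| = 17.3, A = (-9.770, -25.30). ∠TAZ = 92.9° gives AZ at 153.5° from the x-axis; with |AZ| = 9.7, Z = (-18.45, -20.97). Then |MZ| = |Z − M| = 27.93.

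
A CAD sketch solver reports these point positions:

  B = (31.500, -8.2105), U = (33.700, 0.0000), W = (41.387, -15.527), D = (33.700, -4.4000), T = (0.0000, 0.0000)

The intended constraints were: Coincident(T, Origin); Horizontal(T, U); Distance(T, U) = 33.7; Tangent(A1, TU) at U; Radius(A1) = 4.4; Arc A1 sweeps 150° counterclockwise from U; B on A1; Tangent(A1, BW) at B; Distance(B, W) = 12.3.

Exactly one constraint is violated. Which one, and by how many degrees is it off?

Tangent(A1, BW) at B — off by 6.50°.

T = (0.00, 0.00) ✓; T.y = 0.00, U.y = 0.00 ✓; |TU| = 33.70 ✓; ∠(DU, UT) = 90.00° ✓; |DU| = 4.400 ✓; bearing(D→B) − bearing(D→U) = 150.0° ✓; |DB| = 4.400 ✓; ∠(DB, BW) = 96.50° ✗; |BW| = 12.30 ✓.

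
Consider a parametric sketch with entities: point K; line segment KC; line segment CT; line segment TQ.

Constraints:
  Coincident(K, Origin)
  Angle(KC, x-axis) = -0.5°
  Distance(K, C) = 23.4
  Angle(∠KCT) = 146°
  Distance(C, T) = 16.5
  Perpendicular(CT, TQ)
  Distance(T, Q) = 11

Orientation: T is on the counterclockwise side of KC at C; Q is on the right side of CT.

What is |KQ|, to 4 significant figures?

43.23

K is at the origin; KC runs at -0.5° with length 23.4, so C = 23.4·(cos -0.5°, sin -0.5°) = (23.40, -0.2042). ∠KCT = 146.0°, so CT runs at -0.5° + (180° − 146.0°) = 33.50° from the x-axis; with |CT| = 16.5, T = C + 16.5·(cos 33.50°, sin 33.50°) = (37.16, 8.903). CT is perpendicular to TQ; with |TQ| = 11.0 on the right of CT, Q = T + 11.0·(0.5519, -0.8339) = (43.23, -0.2700). Then |KQ| = |Q − K| = 43.23.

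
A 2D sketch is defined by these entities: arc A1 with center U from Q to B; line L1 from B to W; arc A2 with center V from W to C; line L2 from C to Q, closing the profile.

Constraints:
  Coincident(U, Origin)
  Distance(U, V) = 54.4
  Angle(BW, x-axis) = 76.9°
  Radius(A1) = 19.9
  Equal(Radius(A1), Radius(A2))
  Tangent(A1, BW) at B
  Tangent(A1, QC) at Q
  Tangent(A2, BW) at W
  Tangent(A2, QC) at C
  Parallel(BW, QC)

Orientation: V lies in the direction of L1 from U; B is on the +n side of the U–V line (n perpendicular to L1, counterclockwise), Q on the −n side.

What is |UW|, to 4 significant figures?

57.93

The slot axis is L1's direction at 76.9°, so u = (cos 76.9°, sin 76.9°) = (0.2267, 0.9740) and n = (−sin 76.9°, cos 76.9°) = (-0.9740, 0.2267). U is at the origin and V lies 54.4 along u from U, so V = 54.4·u = (12.33, 52.98). Tangency of A1 to both parallel lines with radius 19.9 puts B and Q at U ± 19.9·n: B = (-19.38, 4.510), Q = (19.38, -4.510). Equal radii place W and C the same way about V: W = V + 19.9·n = (-7.052, 57.49), C = V − 19.9·n = (31.71, 48.47). Then |UW| = |W − U| = 57.93.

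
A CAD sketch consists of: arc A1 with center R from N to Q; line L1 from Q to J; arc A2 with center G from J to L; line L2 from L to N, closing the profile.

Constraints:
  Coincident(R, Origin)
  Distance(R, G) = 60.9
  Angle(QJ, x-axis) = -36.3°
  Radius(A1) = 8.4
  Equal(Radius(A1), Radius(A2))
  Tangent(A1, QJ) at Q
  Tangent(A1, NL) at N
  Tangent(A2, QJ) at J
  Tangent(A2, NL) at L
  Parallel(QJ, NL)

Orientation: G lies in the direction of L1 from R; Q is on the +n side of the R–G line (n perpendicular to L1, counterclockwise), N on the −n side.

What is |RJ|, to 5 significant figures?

61.477

The slot axis is L1's direction at -36.3°, so u = (cos -36.3°, sin -36.3°) = (0.80593, -0.59201) and n = (−sin -36.3°, cos -36.3°) = (0.59201, 0.80593). R is at the origin and G lies 60.9 along u from R, so G = 60.9·u = (49.081, -36.054). Tangency of A1 to both parallel lines with radius 8.4 puts Q and N at R ± 8.4·n: Q = (4.9729, 6.7698), N = (-4.9729, -6.7698). Equal radii place J and L the same way about G: J = G + 8.4·n = (54.054, -29.284), L = G − 8.4·n = (44.108, -42.823). Then |RJ| = |J − R| = 61.477.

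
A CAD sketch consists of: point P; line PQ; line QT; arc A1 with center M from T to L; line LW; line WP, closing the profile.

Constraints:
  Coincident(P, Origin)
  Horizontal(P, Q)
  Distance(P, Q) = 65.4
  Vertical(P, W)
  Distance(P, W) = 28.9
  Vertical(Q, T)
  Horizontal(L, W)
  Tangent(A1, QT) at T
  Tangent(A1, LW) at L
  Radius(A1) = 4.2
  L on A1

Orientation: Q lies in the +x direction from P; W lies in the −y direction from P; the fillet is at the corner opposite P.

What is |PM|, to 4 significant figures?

66.00

P is at the origin; PQ is horizontal with |PQ| = 65.4 and Q on the +x side, so Q = (65.40, 0.000). PW is vertical with |PW| = 28.9 and W on the −y side, so W = (0.000, -28.90). The virtual corner opposite P is at (65.40, -28.90). Tangency of A1 to QT means the radius MT is perpendicular to QT and the tangent condition forces ML to be normal to LW, with radius 4.2, so the center M sits 4.2 in from both sides at M = (61.20, -24.70). Then |PM| = |M − P| = 66.00.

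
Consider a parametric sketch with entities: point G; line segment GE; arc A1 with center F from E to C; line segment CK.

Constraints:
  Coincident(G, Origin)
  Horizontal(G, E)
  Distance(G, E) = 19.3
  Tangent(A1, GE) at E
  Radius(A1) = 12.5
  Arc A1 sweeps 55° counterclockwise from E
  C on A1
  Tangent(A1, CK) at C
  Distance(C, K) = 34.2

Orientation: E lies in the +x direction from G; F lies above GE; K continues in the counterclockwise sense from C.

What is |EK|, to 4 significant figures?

44.76

On A1, E sits at bearing -90° from F; a 55° counterclockwise sweep puts C at bearing -35°, so C = F + 12.5·(cos -35°, sin -35°) = (29.54, 5.330). A1 meets CK tangentially, so FC is at right angles to CK, so CK runs along (−sin -35°, cos -35°); with |CK| = 34.2, K = (49.16, 33.35). Then |EK| = |K − E| = 44.76.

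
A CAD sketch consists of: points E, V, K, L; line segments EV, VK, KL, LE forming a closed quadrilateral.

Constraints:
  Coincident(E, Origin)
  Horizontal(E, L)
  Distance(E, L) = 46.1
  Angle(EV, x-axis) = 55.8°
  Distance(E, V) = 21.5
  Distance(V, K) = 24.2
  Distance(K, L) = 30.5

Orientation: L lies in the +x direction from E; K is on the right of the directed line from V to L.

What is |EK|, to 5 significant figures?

17.306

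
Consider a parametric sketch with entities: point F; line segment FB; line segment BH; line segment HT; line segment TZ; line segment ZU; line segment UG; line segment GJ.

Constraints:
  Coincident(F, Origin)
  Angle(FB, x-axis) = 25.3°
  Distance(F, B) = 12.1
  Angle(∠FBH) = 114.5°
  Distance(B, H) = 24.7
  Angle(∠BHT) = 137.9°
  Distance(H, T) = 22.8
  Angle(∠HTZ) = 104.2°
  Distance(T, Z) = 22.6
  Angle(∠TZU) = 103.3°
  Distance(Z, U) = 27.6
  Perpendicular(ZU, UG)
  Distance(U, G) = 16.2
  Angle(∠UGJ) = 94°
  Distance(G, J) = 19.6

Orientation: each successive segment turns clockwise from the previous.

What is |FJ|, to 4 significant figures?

33.11

F is at the origin; FB runs at 25.3° with length 12.1, so B = (10.94, 5.171). ∠FBH = 114.5° gives BH at -40.20° from the x-axis; with |BH| = 24.7, H = (29.81, -10.77). ∠BHT = 137.9° gives HT at -82.30° from the x-axis; with |HT| = 22.8, T = (32.86, -33.37). ∠HTZ = 104.2° gives TZ at -158.1° from the x-axis; with |TZ| = 22.6, Z = (11.89, -41.80). ∠TZU = 103.3° gives ZU at 125.2° from the x-axis; with |ZU| = 27.6, U = (-4.019, -19.24). ZU is perpendicular to UG, so UG runs at 35.20°; with |UG| = 16.2, G = (9.219, -9.904). ∠UGJ = 94.0° gives GJ at -50.80° from the x-axis; with |GJ| = 19.6, J = (21.61, -25.09). Then |FJ| = |J − F| = 33.11.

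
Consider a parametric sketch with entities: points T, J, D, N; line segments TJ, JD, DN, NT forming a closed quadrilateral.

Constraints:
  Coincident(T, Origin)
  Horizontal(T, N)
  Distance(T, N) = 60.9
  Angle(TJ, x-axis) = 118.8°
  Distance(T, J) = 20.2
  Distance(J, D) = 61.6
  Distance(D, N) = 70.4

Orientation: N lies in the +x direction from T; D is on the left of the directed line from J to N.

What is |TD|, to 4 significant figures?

70.99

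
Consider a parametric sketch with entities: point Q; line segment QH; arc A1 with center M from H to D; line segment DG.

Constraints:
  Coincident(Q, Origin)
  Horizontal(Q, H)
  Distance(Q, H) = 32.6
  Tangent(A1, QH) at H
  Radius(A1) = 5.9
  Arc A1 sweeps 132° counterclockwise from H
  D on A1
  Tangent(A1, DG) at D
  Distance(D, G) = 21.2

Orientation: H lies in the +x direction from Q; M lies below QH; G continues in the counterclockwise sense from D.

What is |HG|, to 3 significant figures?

27.4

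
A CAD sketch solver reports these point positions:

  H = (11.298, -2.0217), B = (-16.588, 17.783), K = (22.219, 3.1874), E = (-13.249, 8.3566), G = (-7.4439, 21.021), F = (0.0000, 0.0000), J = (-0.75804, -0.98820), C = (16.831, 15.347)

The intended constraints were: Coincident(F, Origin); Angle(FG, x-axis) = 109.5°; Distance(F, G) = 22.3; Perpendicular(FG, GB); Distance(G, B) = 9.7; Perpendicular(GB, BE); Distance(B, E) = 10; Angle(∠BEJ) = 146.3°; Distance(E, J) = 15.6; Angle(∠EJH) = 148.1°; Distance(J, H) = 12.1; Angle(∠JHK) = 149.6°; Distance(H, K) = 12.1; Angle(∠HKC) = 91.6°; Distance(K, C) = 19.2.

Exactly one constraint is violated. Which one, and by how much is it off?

Distance(K, C) = 19.2 — off by 5.90.

F = (0.00, 0.00) ✓; FG at 109.5° ✓; |FG| = 22.30 ✓; ∠(FG, GB) = 90.00° ✓; |GB| = 9.700 ✓; ∠(GB, BE) = 90.01° ✓; |BE| = 10.00 ✓; ∠BEJ = 146.3° ✓; |EJ| = 15.60 ✓; ∠EJH = 148.1° ✓; |JH| = 12.10 ✓; ∠JHK = 149.6° ✓; |HK| = 12.10 ✓; ∠HKC = 91.60° ✓; |KC| = 13.30 ✗.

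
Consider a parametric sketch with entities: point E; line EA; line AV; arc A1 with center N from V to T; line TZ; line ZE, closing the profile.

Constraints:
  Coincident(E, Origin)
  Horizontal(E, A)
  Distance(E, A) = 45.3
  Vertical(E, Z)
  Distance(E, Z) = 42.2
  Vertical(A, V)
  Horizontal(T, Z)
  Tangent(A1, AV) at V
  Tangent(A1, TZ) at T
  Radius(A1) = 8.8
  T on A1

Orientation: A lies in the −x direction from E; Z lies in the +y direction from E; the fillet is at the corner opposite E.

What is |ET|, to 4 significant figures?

55.80

The virtual corner opposite E is at (-45.30, 42.20). Tangency of A1 to AV means the radius NV is perpendicular to AV and since A1 is tangent to TZ there, NT ⟂ TZ, with radius 8.8, so the center N sits 8.8 in from both sides at N = (-36.50, 33.40). That places the tangent points at V = (-45.30, 33.40) on AV and T = (-36.50, 42.20) on TZ. Then |ET| = |T − E| = 55.80.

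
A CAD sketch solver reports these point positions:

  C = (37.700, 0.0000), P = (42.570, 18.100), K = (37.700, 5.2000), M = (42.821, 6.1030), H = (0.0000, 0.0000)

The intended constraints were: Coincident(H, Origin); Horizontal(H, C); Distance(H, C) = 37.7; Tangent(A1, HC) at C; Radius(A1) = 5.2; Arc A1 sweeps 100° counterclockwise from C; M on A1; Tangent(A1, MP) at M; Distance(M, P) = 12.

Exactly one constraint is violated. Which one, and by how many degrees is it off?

Tangent(A1, MP) at M — off by 8.80°.

H = (0.00, 0.00) ✓; H.y = 0.00, C.y = 0.00 ✓; |HC| = 37.70 ✓; ∠(KC, CH) = 90.00° ✓; |KC| = 5.200 ✓; bearing(K→M) − bearing(K→C) = 100.0° ✓; |KM| = 5.200 ✓; ∠(KM, MP) = 98.80° ✗; |MP| = 12.00 ✓.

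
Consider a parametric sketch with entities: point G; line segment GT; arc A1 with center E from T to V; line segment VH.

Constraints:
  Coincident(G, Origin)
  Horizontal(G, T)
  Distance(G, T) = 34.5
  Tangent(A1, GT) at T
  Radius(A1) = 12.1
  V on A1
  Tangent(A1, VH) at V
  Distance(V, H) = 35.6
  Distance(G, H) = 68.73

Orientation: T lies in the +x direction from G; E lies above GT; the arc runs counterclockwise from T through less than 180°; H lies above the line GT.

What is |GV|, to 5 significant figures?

47.652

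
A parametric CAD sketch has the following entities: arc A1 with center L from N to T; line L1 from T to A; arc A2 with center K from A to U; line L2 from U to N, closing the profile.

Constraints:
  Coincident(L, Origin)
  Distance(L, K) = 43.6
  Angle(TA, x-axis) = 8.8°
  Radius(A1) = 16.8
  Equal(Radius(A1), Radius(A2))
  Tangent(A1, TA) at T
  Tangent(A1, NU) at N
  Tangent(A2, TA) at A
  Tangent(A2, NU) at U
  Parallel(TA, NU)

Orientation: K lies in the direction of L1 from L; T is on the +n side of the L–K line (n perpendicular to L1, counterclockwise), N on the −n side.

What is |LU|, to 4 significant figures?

46.72

The slot axis is L1's direction at 8.8°, so u = (cos 8.8°, sin 8.8°) = (0.9882, 0.1530) and n = (−sin 8.8°, cos 8.8°) = (-0.1530, 0.9882). L is at the origin and K lies 43.6 along u from L, so K = 43.6·u = (43.09, 6.670). Tangency of A1 to both parallel lines with radius 16.8 puts T and N at L ± 16.8·n: T = (-2.570, 16.60), N = (2.570, -16.60). Equal radii place A and U the same way about K: A = K + 16.8·n = (40.52, 23.27), U = K − 16.8·n = (45.66, -9.932). Then |LU| = |U − L| = 46.72.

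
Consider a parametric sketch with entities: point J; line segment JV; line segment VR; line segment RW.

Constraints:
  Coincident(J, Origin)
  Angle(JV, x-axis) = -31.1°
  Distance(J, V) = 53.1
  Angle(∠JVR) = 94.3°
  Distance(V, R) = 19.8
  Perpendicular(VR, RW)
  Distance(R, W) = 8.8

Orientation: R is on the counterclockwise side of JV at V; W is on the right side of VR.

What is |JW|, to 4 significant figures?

66.17

J is at the origin; JV runs at -31.1° with length 53.1, so V = 53.1·(cos -31.1°, sin -31.1°) = (45.47, -27.43). ∠JVR = 94.3°, so VR runs at -31.1° + (180° − 94.3°) = 54.60° from the x-axis; with |VR| = 19.8, R = V + 19.8·(cos 54.60°, sin 54.60°) = (56.94, -11.29). VR ⟂ RW; with |RW| = 8.8 on the right of VR, W = R + 8.8·(0.8151, -0.5793) = (64.11, -16.39). Then |JW| = |W − J| = 66.17.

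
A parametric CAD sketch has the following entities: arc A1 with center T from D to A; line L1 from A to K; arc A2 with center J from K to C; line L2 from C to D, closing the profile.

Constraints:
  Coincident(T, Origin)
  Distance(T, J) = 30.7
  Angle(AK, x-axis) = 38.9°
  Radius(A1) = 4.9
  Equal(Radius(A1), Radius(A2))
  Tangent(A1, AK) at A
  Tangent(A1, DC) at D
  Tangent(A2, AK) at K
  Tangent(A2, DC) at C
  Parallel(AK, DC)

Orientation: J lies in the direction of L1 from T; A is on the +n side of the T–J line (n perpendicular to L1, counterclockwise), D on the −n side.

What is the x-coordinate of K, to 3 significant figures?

20.8

Tangency of A1 to both parallel lines with radius 4.9 puts A and D at T ± 4.9·n: A = (-3.08, 3.81), D = (3.08, -3.81). Equal radii place K and C the same way about J: K = J + 4.9·n = (20.8, 23.1), C = J − 4.9·n = (27.0, 15.5). So K.x = 20.8.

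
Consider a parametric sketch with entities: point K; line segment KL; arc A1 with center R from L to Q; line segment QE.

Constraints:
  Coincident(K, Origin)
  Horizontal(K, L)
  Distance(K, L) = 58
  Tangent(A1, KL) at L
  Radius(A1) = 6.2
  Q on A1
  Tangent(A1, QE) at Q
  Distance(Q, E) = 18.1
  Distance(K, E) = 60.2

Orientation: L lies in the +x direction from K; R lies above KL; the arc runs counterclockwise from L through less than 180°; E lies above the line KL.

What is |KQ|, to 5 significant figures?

64.098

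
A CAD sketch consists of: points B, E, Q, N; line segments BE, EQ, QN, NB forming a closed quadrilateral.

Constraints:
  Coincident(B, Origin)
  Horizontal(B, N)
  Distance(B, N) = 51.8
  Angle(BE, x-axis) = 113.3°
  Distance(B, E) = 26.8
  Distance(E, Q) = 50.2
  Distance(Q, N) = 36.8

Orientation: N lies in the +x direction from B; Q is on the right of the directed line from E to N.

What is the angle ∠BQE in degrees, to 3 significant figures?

13.5°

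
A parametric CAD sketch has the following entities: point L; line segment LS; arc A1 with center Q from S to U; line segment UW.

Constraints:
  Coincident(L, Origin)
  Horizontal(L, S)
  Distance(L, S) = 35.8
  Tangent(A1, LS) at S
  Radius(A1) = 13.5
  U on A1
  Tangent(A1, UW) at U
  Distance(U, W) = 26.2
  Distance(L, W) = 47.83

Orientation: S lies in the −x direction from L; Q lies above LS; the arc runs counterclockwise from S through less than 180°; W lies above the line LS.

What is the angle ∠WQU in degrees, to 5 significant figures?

62.739°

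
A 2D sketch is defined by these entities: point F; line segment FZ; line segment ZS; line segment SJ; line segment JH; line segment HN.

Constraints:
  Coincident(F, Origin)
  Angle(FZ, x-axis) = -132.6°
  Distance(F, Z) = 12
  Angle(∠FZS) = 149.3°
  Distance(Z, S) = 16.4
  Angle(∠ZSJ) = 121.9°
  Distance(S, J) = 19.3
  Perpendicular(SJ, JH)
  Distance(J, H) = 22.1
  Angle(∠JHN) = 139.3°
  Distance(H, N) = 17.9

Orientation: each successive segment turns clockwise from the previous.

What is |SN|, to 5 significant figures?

36.477

F is at the origin; FZ runs at -132.6° with length 12.0, so Z = (-8.1225, -8.8332). ∠FZS = 149.3° gives ZS at -163.30° from the x-axis; with |ZS| = 16.4, S = (-23.831, -13.546). ∠ZSJ = 121.9° gives SJ at 138.60° from the x-axis; with |SJ| = 19.3, J = (-38.308, -0.78256). SJ is perpendicular to JH, so JH runs at 48.600°; with |JH| = 22.1, H = (-23.693, 15.795). ∠JHN = 139.3° gives HN at 7.9000° from the x-axis; with |HN| = 17.9, N = (-5.9628, 18.255). Then |SN| = |N − S| = 36.477.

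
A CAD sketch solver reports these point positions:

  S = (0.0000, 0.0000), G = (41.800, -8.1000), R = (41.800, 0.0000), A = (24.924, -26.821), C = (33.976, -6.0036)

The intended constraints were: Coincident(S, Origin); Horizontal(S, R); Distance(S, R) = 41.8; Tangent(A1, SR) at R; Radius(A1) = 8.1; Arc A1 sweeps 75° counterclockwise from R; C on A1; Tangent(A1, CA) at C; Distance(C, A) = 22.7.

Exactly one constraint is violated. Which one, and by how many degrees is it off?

Tangent(A1, CA) at C — off by 8.50°.

S = (0.00, 0.00) ✓; S.y = 0.00, R.y = 0.00 ✓; |SR| = 41.80 ✓; ∠(GR, RS) = 90.00° ✓; |GR| = 8.100 ✓; bearing(G→C) − bearing(G→R) = 75.00° ✓; |GC| = 8.100 ✓; ∠(GC, CA) = 98.50° ✗; |CA| = 22.70 ✓.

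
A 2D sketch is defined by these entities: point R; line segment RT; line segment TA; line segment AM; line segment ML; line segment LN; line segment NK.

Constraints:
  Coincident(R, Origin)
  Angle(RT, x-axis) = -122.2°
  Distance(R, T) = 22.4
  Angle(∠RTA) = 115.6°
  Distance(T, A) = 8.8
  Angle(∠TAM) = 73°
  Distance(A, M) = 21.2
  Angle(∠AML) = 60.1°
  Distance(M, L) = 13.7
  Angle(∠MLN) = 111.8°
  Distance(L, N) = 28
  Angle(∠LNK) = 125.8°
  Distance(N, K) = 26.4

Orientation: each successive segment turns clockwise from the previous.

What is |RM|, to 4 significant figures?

12.28

∠RTA = 115.6° gives TA at 173.4° from the x-axis; with |TA| = 8.8, A = (-20.68, -17.94). ∠TAM = 73.0° gives AM at 66.40° from the x-axis; with |AM| = 21.2, M = (-12.19, 1.484). Then |RM| = |M − R| = 12.28.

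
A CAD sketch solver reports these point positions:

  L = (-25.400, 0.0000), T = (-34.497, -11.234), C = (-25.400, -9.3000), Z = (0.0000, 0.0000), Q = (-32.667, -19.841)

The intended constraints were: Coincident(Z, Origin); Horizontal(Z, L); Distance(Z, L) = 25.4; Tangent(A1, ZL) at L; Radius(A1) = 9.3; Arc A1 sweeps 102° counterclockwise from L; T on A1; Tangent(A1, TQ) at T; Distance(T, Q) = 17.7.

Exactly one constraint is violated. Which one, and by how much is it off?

Distance(T, Q) = 17.7 — off by 8.90.

Z = (0.00, 0.00) ✓; Z.y = 0.00, L.y = 0.00 ✓; |ZL| = 25.40 ✓; ∠(CL, LZ) = 90.00° ✓; |CL| = 9.300 ✓; bearing(C→T) − bearing(C→L) = 102.0° ✓; |CT| = 9.300 ✓; ∠(CT, TQ) = 90.00° ✓; |TQ| = 8.799 ✗.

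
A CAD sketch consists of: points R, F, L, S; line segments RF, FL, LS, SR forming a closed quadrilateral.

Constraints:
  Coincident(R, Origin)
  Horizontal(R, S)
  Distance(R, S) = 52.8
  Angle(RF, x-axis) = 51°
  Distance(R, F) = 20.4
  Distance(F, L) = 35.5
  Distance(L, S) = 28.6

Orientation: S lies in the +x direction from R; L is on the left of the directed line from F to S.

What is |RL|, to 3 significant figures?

54.0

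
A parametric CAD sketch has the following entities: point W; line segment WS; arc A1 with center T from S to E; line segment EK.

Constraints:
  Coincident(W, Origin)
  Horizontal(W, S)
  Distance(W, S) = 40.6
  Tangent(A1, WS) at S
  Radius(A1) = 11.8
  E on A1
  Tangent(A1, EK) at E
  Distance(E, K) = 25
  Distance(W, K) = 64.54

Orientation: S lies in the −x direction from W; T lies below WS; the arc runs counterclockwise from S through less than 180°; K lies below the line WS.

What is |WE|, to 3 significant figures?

53.6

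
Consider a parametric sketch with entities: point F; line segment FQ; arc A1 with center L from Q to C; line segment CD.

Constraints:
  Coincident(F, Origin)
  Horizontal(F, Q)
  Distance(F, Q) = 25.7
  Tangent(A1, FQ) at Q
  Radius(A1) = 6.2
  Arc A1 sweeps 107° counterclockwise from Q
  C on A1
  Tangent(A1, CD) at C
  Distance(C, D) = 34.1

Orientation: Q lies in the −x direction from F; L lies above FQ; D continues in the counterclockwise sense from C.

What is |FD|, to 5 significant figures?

50.346

F is at the origin; FQ is horizontal with |FQ| = 25.7 and Q on the −x side, so Q = (-25.700, 0.0000). A1 meets FQ tangentially, so LQ is at right angles to FQ, so L = Q + (0, 6.2) = (-25.700, 6.2000). On A1, Q sits at bearing -90° from L; a 107° counterclockwise sweep puts C at bearing 17°, so C = L + 6.2·(cos 17°, sin 17°) = (-19.771, 8.0127). A1 meets CD tangentially, so LC is at right angles to CD, so CD runs along (−sin 17°, cos 17°); with |CD| = 34.1, D = (-29.741, 40.623). Then |FD| = |D − F| = 50.346.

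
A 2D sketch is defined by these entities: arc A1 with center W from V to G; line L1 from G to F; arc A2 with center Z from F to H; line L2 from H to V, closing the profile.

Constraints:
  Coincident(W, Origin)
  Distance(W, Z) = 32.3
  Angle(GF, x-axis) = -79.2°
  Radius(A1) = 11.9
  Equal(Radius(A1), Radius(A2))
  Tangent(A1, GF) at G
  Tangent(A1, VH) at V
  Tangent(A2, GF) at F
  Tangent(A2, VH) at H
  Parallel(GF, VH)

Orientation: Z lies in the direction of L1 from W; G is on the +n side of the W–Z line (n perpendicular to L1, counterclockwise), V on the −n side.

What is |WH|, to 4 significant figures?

34.42

The slot axis is L1's direction at -79.2°, so u = (cos -79.2°, sin -79.2°) = (0.1874, -0.9823) and n = (−sin -79.2°, cos -79.2°) = (0.9823, 0.1874). W is at the origin and Z lies 32.3 along u from W, so Z = 32.3·u = (6.052, -31.73). Tangency of A1 to both parallel lines with radius 11.9 puts G and V at W ± 11.9·n: G = (11.69, 2.230), V = (-11.69, -2.230). Equal radii place F and H the same way about Z: F = Z + 11.9·n = (17.74, -29.50), H = Z − 11.9·n = (-5.637, -33.96). Then |WH| = |H − W| = 34.42.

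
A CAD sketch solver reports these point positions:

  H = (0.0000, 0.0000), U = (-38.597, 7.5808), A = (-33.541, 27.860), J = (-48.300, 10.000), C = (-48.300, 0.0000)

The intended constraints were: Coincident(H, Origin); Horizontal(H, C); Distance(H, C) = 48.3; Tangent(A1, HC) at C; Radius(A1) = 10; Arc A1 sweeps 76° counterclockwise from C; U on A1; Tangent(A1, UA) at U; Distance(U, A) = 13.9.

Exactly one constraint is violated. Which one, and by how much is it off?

Distance(U, A) = 13.9 — off by 7.00.

H = (0.00, 0.00) ✓; H.y = 0.00, C.y = 0.00 ✓; |HC| = 48.30 ✓; ∠(JC, CH) = 90.00° ✓; |JC| = 10.00 ✓; bearing(J→U) − bearing(J→C) = 76.00° ✓; |JU| = 10.00 ✓; ∠(JU, UA) = 90.00° ✓; |UA| = 20.90 ✗.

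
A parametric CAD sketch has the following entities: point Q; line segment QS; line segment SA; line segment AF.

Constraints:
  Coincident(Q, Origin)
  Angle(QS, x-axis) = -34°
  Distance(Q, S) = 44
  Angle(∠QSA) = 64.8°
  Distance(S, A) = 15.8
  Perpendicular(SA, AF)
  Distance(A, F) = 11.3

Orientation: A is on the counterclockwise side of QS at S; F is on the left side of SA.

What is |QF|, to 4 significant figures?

28.66

Q is at the origin; QS runs at -34.0° with length 44.0, so S = 44.0·(cos -34.0°, sin -34.0°) = (36.48, -24.60). ∠QSA = 64.8°, so SA runs at -34.0° + (180° − 64.8°) = 81.20° from the x-axis; with |SA| = 15.8, A = S + 15.8·(cos 81.20°, sin 81.20°) = (38.89, -8.990). SA is perpendicular to AF; with |AF| = 11.3 on the left of SA, F = A + 11.3·(-0.9882, 0.1530) = (27.73, -7.262). Then |QF| = |F − Q| = 28.66.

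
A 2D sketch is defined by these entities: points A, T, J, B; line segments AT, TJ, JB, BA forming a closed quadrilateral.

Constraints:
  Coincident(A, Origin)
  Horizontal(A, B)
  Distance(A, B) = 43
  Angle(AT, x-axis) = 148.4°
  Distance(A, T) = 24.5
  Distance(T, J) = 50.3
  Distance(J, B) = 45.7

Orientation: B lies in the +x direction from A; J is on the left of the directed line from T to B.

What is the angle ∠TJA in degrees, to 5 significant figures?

29.083°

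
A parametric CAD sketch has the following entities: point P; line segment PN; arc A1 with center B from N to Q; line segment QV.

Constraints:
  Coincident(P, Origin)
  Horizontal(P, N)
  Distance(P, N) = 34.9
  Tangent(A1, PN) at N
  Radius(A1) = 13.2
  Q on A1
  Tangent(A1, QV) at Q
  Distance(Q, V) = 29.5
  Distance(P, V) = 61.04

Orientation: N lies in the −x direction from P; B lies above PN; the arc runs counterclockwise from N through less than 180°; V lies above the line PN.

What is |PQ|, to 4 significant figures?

31.96

Checks: |BQ| = 13.20 ✓; ∠(BQ, QV) = 90.00° ✓; |QV| = 29.50 ✓; |PV| = 61.04 ✓.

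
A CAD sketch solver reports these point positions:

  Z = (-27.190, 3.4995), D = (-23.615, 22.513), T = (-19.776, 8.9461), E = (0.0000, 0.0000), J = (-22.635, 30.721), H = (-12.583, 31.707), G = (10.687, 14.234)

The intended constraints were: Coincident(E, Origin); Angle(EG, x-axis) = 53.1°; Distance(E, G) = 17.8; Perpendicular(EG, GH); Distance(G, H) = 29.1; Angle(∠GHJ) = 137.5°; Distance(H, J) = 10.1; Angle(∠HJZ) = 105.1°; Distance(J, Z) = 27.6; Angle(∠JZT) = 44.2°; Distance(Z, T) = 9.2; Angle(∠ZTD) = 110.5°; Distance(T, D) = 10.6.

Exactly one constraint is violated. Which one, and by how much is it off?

Distance(T, D) = 10.6 — off by 3.50.

E = (0.00, 0.00) ✓; EG at 53.10° ✓; |EG| = 17.80 ✓; ∠(EG, GH) = 90.00° ✓; |GH| = 29.10 ✓; ∠GHJ = 137.5° ✓; |HJ| = 10.10 ✓; ∠HJZ = 105.1° ✓; |JZ| = 27.60 ✓; ∠JZT = 44.20° ✓; |ZT| = 9.200 ✓; ∠ZTD = 110.5° ✓; |TD| = 14.10 ✗.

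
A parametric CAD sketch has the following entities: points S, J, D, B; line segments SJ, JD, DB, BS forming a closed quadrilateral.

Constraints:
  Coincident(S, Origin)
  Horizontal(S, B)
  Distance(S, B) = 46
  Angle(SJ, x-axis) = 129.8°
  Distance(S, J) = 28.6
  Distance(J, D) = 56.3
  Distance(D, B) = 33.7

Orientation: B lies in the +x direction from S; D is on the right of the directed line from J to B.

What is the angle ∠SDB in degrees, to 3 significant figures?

96.5°

Checks: |SB| = 46.00 ✓; |SJ| = 28.60 ✓; |JD| = 56.30 ✓; |DB| = 33.70 ✓.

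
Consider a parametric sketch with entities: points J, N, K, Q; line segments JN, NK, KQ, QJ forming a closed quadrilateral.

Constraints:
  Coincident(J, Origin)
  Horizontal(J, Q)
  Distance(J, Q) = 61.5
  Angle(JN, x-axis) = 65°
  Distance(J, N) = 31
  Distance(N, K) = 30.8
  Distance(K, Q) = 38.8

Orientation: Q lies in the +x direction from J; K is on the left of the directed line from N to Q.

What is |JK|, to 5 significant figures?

55.195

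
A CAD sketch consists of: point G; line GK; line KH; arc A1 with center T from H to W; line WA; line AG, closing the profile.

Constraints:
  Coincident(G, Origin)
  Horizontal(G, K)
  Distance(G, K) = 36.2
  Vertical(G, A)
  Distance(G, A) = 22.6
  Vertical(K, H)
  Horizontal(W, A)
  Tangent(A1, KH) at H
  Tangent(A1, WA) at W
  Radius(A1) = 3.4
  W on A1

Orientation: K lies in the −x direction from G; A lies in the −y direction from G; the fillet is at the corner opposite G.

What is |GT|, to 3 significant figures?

38.0

G is at the origin; G and K share the same y with |GK| = 36.2 and K on the −x side, so K = (-36.2, 0.00). G and A share the same x with |GA| = 22.6 and A on the −y side, so A = (0.00, -22.6). The virtual corner opposite G is at (-36.2, -22.6). Tangency of A1 to KH means the radius TH is perpendicular to KH and since A1 is tangent to WA there, TW ⟂ WA, with radius 3.4, so the center T sits 3.4 in from both sides at T = (-32.8, -19.2). Then |GT| = |T − G| = 38.0.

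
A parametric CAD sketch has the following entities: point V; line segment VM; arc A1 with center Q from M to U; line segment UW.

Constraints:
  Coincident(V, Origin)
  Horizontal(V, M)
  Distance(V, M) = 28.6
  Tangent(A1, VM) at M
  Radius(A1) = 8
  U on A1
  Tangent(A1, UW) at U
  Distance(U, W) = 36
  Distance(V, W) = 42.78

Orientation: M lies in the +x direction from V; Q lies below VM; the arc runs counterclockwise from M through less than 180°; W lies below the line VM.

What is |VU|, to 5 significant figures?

21.703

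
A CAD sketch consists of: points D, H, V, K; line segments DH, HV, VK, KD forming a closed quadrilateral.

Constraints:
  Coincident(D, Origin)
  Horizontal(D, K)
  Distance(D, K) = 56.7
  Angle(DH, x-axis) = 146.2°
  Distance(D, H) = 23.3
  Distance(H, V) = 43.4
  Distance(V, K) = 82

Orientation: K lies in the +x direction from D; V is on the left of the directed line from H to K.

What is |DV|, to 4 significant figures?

54.18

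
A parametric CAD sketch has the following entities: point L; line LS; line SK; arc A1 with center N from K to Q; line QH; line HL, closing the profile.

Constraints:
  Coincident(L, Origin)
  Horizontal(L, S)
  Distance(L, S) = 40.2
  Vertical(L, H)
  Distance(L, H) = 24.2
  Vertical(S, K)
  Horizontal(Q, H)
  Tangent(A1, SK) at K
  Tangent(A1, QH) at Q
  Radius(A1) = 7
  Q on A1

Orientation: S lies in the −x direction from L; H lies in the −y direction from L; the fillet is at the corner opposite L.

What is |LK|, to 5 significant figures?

43.725

L is at the origin; L and S share the same y with |LS| = 40.2 and S on the −x side, so S = (-40.200, 0.0000). L and H share the same x with |LH| = 24.2 and H on the −y side, so H = (0.0000, -24.200). The virtual corner opposite L is at (-40.200, -24.200). A1 meets SK tangentially, so NK is at right angles to SK and since A1 is tangent to QH there, NQ ⟂ QH, with radius 7.0, so the center N sits 7.0 in from both sides at N = (-33.200, -17.200). That places the tangent points at K = (-40.200, -17.200) on SK and Q = (-33.200, -24.200) on QH. Then |LK| = |K − L| = 43.725.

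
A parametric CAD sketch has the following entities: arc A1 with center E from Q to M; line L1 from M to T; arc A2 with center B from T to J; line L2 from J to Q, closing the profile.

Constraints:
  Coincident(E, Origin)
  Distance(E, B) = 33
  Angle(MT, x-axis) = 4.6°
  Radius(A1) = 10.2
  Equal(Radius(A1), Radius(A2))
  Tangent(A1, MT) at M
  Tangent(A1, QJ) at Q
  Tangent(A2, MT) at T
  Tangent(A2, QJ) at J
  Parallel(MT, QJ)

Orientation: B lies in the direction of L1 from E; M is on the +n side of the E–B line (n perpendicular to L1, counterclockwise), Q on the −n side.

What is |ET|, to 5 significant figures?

34.540

Tangency of A1 to both parallel lines with radius 10.2 puts M and Q at E ± 10.2·n: M = (-0.81803, 10.167), Q = (0.81803, -10.167). Equal radii place T and J the same way about B: T = B + 10.2·n = (32.076, 12.814), J = B − 10.2·n = (33.712, -7.5206). Then |ET| = |T − E| = 34.540.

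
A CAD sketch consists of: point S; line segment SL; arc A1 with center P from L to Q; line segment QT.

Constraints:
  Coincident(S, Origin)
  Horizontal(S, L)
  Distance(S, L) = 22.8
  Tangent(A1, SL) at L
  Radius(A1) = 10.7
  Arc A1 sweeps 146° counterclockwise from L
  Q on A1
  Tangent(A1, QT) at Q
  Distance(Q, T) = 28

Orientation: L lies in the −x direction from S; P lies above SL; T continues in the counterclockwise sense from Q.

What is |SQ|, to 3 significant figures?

25.8

S is at the origin; SL is horizontal with |SL| = 22.8 and L on the −x side, so L = (-22.8, 0.00). A1 meets SL tangentially, so PL is at right angles to SL, so P = L + (0, 10.7) = (-22.8, 10.7). On A1, L sits at bearing -90° from P; a 146° counterclockwise sweep puts Q at bearing 56°, so Q = P + 10.7·(cos 56°, sin 56°) = (-16.8, 19.6). Then |SQ| = |Q − S| = 25.8.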